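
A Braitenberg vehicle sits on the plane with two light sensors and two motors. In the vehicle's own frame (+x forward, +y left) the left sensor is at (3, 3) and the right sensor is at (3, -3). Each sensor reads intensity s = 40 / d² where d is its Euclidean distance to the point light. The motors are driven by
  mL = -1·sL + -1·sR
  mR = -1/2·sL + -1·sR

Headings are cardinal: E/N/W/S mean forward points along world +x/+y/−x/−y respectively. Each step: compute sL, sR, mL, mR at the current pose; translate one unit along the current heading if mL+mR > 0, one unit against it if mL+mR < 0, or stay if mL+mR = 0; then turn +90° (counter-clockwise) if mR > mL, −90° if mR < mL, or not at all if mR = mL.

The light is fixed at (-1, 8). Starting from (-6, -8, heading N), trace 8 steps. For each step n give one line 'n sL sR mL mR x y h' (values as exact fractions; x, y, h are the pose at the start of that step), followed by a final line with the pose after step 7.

0 40/233 40/173 -16240/40309 -12780/40309 -6 -8 N
1 5/58 2/13 -181/754 -297/1508 -6 -9 W
2 40/401 40/449 -34000/180049 -25020/180049 -5 -9 S
3 4/17 20/181 -1064/3077 -702/3077 -5 -8 E
4 40/233 40/173 -16240/40309 -12780/40309 -6 -8 N
5 5/58 2/13 -181/754 -297/1508 -6 -9 W
6 40/401 40/449 -34000/180049 -25020/180049 -5 -9 S
7 4/17 20/181 -1064/3077 -702/3077 -5 -8 E
final -6 -8 N

n=0: pose=(-6,-8,N); sL=40/233, sR=40/173; mL=-16240/40309, mR=-12780/40309; mL+mR=-29020/40309 → advance -1; mR−mL=20/233 → turn +1·90°
n=1: pose=(-6,-9,W); sL=5/58, sR=2/13; mL=-181/754, mR=-297/1508; mL+mR=-659/1508 → advance -1; mR−mL=5/116 → turn +1·90°
n=2: pose=(-5,-9,S); sL=40/401, sR=40/449; mL=-34000/180049, mR=-25020/180049; mL+mR=-59020/180049 → advance -1; mR−mL=20/401 → turn +1·90°
n=3: pose=(-5,-8,E); sL=4/17, sR=20/181; mL=-1064/3077, mR=-702/3077; mL+mR=-1766/3077 → advance -1; mR−mL=2/17 → turn +1·90°
n=4: pose=(-6,-8,N); sL=40/233, sR=40/173; mL=-16240/40309, mR=-12780/40309; mL+mR=-29020/40309 → advance -1; mR−mL=20/233 → turn +1·90°
n=5: pose=(-6,-9,W); sL=5/58, sR=2/13; mL=-181/754, mR=-297/1508; mL+mR=-659/1508 → advance -1; mR−mL=5/116 → turn +1·90°
n=6: pose=(-5,-9,S); sL=40/401, sR=40/449; mL=-34000/180049, mR=-25020/180049; mL+mR=-59020/180049 → advance -1; mR−mL=20/401 → turn +1·90°
n=7: pose=(-5,-8,E); sL=4/17, sR=20/181; mL=-1064/3077, mR=-702/3077; mL+mR=-1766/3077 → advance -1; mR−mL=2/17 → turn +1·90°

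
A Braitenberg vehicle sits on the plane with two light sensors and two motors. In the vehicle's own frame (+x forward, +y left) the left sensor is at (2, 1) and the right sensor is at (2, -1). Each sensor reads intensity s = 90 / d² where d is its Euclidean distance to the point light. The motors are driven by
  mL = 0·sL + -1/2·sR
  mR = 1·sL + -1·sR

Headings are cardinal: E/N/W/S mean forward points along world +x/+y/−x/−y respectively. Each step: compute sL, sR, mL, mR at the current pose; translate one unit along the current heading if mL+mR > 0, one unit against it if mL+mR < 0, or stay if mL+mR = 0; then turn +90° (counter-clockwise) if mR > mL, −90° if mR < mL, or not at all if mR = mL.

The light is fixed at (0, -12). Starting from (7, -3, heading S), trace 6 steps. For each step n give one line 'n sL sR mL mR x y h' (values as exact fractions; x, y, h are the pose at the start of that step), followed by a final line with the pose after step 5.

n=0: pose=(7,-3,S); sL=90/113, sR=18/17; mL=-9/17, mR=-504/1921; mL+mR=-1521/1921 → advance -1; mR−mL=513/1921 → turn +1·90°
n=1: pose=(7,-2,E); sL=45/101, sR=5/9; mL=-5/18, mR=-100/909; mL+mR=-235/606 → advance -1; mR−mL=305/1818 → turn +1·90°
n=2: pose=(6,-2,N); sL=90/169, sR=90/193; mL=-45/193, mR=2160/32617; mL+mR=-5445/32617 → advance -1; mR−mL=9765/32617 → turn +1·90°
n=3: pose=(6,-3,W); sL=9/8, sR=45/58; mL=-45/116, mR=81/232; mL+mR=-9/232 → advance -1; mR−mL=171/232 → turn +1·90°
n=4: pose=(7,-3,S); sL=90/113, sR=18/17; mL=-9/17, mR=-504/1921; mL+mR=-1521/1921 → advance -1; mR−mL=513/1921 → turn +1·90°
n=5: pose=(7,-2,E); sL=45/101, sR=5/9; mL=-5/18, mR=-100/909; mL+mR=-235/606 → advance -1; mR−mL=305/1818 → turn +1·90°

0 90/113 18/17 -9/17 -504/1921 7 -3 S
1 45/101 5/9 -5/18 -100/909 7 -2 E
2 90/169 90/193 -45/193 2160/32617 6 -2 N
3 9/8 45/58 -45/116 81/232 6 -3 W
4 90/113 18/17 -9/17 -504/1921 7 -3 S
5 45/101 5/9 -5/18 -100/909 7 -2 E
final 6 -2 N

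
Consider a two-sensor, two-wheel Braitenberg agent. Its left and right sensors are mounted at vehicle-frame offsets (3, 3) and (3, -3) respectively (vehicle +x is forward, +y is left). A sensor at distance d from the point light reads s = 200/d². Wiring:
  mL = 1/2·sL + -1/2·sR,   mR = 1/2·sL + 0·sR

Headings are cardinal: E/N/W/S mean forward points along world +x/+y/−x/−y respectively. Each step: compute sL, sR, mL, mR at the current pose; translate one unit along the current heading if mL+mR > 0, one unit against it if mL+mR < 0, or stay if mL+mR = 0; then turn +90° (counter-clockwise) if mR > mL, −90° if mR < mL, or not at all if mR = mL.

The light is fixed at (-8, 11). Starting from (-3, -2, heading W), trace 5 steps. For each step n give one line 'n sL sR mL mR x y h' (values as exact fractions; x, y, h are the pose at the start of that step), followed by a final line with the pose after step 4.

n=0: pose=(-3,-2,W); sL=10/13, sR=25/13; mL=-15/26, mR=5/13; mL+mR=-5/26 → advance -1; mR−mL=25/26 → turn +1·90°
n=1: pose=(-2,-2,S); sL=200/337, sR=40/53; mL=-1440/17861, mR=100/337; mL+mR=3860/17861 → advance +1; mR−mL=20/53 → turn +1·90°
n=2: pose=(-2,-3,E); sL=100/101, sR=20/37; mL=840/3737, mR=50/101; mL+mR=2690/3737 → advance +1; mR−mL=10/37 → turn +1·90°
n=3: pose=(-1,-3,N); sL=200/137, sR=200/221; mL=8400/30277, mR=100/137; mL+mR=30500/30277 → advance +1; mR−mL=100/221 → turn +1·90°
n=4: pose=(-1,-2,W); sL=25/34, sR=50/29; mL=-975/1972, mR=25/68; mL+mR=-125/986 → advance -1; mR−mL=25/29 → turn +1·90°

0 10/13 25/13 -15/26 5/13 -3 -2 W
1 200/337 40/53 -1440/17861 100/337 -2 -2 S
2 100/101 20/37 840/3737 50/101 -2 -3 E
3 200/137 200/221 8400/30277 100/137 -1 -3 N
4 25/34 50/29 -975/1972 25/68 -1 -2 W
final 0 -2 S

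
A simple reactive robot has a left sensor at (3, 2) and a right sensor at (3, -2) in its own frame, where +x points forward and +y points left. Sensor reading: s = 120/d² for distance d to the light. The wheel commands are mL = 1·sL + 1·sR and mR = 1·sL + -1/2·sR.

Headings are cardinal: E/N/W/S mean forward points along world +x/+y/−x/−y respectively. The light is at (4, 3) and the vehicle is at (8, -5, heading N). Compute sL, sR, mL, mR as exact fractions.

left sensor world pos  = (6, -2); dL² = 29
right sensor world pos = (10, -2); dR² = 61
sL = 120/29 = 120/29
sR = 120/61 = 120/61
mL = 1·sL + 1·sR = 10800/1769
mR = 1·sL + -1/2·sR = 5580/1769

120/29 120/61 10800/1769 5580/1769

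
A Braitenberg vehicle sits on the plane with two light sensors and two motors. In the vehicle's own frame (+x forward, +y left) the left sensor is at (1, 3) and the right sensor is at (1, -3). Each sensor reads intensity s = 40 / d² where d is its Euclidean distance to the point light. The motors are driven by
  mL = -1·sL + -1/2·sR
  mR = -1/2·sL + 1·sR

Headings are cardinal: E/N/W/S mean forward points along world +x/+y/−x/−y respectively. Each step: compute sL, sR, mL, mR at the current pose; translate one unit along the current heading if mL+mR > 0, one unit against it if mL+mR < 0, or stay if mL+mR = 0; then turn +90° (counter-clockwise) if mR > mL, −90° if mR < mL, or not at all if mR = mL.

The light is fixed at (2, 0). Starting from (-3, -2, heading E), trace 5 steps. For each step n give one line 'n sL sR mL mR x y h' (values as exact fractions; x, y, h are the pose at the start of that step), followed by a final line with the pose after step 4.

n=0: pose=(-3,-2,E); sL=40/17, sR=40/41; mL=-1980/697, mR=-140/697; mL+mR=-2120/697 → advance -1; mR−mL=1840/697 → turn +1·90°
n=1: pose=(-4,-2,N); sL=20/41, sR=4; mL=-102/41, mR=154/41; mL+mR=52/41 → advance +1; mR−mL=256/41 → turn +1·90°
n=2: pose=(-4,-1,W); sL=8/13, sR=40/53; mL=-684/689, mR=308/689; mL+mR=-376/689 → advance -1; mR−mL=992/689 → turn +1·90°
n=3: pose=(-3,-1,S); sL=5, sR=10/17; mL=-90/17, mR=-65/34; mL+mR=-245/34 → advance -1; mR−mL=115/34 → turn +1·90°
n=4: pose=(-3,0,E); sL=8/5, sR=8/5; mL=-12/5, mR=4/5; mL+mR=-8/5 → advance -1; mR−mL=16/5 → turn +1·90°

0 40/17 40/41 -1980/697 -140/697 -3 -2 E
1 20/41 4 -102/41 154/41 -4 -2 N
2 8/13 40/53 -684/689 308/689 -4 -1 W
3 5 10/17 -90/17 -65/34 -3 -1 S
4 8/5 8/5 -12/5 4/5 -3 0 E
final -4 0 N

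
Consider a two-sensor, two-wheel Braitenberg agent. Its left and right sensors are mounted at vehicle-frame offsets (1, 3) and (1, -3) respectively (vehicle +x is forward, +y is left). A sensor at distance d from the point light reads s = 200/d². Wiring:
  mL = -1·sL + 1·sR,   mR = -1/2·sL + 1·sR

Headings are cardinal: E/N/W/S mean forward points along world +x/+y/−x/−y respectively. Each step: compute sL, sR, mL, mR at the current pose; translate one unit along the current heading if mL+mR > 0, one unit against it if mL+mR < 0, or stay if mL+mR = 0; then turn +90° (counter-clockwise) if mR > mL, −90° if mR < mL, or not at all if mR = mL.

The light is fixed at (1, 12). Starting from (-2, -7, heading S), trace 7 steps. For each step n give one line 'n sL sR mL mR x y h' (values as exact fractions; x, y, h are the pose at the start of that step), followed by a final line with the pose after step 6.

0 1/2 50/109 -9/218 91/436 -2 -7 S
1 200/293 200/533 -48000/156169 5300/156169 -2 -8 E
2 20/41 100/181 480/7421 2290/7421 -3 -8 N
3 200/509 200/281 45600/143029 73700/143029 -3 -7 W
4 50/101 25/58 -375/5858 1075/5858 -4 -7 S
5 40/61 40/109 -1920/6649 260/6649 -4 -8 E
6 100/221 20/37 720/8177 2570/8177 -5 -8 N
final -5 -7 W

n=0: pose=(-2,-7,S); sL=1/2, sR=50/109; mL=-9/218, mR=91/436; mL+mR=73/436 → advance +1; mR−mL=1/4 → turn +1·90°
n=1: pose=(-2,-8,E); sL=200/293, sR=200/533; mL=-48000/156169, mR=5300/156169; mL+mR=-42700/156169 → advance -1; mR−mL=100/293 → turn +1·90°
n=2: pose=(-3,-8,N); sL=20/41, sR=100/181; mL=480/7421, mR=2290/7421; mL+mR=2770/7421 → advance +1; mR−mL=10/41 → turn +1·90°
n=3: pose=(-3,-7,W); sL=200/509, sR=200/281; mL=45600/143029, mR=73700/143029; mL+mR=119300/143029 → advance +1; mR−mL=100/509 → turn +1·90°
n=4: pose=(-4,-7,S); sL=50/101, sR=25/58; mL=-375/5858, mR=1075/5858; mL+mR=350/2929 → advance +1; mR−mL=25/101 → turn +1·90°
n=5: pose=(-4,-8,E); sL=40/61, sR=40/109; mL=-1920/6649, mR=260/6649; mL+mR=-1660/6649 → advance -1; mR−mL=20/61 → turn +1·90°
n=6: pose=(-5,-8,N); sL=100/221, sR=20/37; mL=720/8177, mR=2570/8177; mL+mR=3290/8177 → advance +1; mR−mL=50/221 → turn +1·90°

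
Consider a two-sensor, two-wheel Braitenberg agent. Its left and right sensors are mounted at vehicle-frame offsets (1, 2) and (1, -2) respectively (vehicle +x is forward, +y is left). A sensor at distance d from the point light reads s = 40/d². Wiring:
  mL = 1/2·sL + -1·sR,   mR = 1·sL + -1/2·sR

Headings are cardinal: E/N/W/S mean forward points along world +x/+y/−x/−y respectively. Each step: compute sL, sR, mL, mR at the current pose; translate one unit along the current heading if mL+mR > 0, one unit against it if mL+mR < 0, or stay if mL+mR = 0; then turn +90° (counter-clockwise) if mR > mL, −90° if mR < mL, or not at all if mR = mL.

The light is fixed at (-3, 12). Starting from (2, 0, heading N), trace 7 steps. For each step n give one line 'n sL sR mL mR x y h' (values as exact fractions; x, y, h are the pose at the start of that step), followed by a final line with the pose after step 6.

0 4/13 4/17 -18/221 42/221 2 0 N
1 8/37 40/97 -1092/3589 36/3589 2 1 W
2 5/26 1/4 -2/13 7/104 3 1 S
3 40/113 40/193 -660/21809 5460/21809 3 2 E
4 20/53 20/81 -250/4293 1090/4293 4 2 N
5 40/157 8/17 -916/2669 52/2669 4 3 W
6 1/5 5/17 -33/170 9/170 5 3 S
final 5 4 E

n=0: pose=(2,0,N); sL=4/13, sR=4/17; mL=-18/221, mR=42/221; mL+mR=24/221 → advance +1; mR−mL=60/221 → turn +1·90°
n=1: pose=(2,1,W); sL=8/37, sR=40/97; mL=-1092/3589, mR=36/3589; mL+mR=-1056/3589 → advance -1; mR−mL=1128/3589 → turn +1·90°
n=2: pose=(3,1,S); sL=5/26, sR=1/4; mL=-2/13, mR=7/104; mL+mR=-9/104 → advance -1; mR−mL=23/104 → turn +1·90°
n=3: pose=(3,2,E); sL=40/113, sR=40/193; mL=-660/21809, mR=5460/21809; mL+mR=4800/21809 → advance +1; mR−mL=6120/21809 → turn +1·90°
n=4: pose=(4,2,N); sL=20/53, sR=20/81; mL=-250/4293, mR=1090/4293; mL+mR=280/1431 → advance +1; mR−mL=1340/4293 → turn +1·90°
n=5: pose=(4,3,W); sL=40/157, sR=8/17; mL=-916/2669, mR=52/2669; mL+mR=-864/2669 → advance -1; mR−mL=968/2669 → turn +1·90°
n=6: pose=(5,3,S); sL=1/5, sR=5/17; mL=-33/170, mR=9/170; mL+mR=-12/85 → advance -1; mR−mL=21/85 → turn +1·90°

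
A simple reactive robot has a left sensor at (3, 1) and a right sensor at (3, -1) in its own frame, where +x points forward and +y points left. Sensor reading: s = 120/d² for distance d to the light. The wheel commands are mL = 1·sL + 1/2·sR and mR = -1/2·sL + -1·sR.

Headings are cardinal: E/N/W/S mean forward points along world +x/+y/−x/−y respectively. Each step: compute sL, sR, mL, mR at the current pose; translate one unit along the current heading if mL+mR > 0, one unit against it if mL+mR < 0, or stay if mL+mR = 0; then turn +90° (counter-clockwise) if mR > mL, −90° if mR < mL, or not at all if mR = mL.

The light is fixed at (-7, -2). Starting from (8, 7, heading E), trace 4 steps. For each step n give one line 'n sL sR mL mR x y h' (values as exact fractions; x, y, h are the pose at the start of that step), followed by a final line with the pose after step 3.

n=0: pose=(8,7,E); sL=15/53, sR=30/97; mL=2250/5141, mR=-4635/10282; mL+mR=-135/10282 → advance -1; mR−mL=-9135/10282 → turn -1·90°
n=1: pose=(7,7,S); sL=40/87, sR=24/41; mL=2684/3567, mR=-2908/3567; mL+mR=-224/3567 → advance -1; mR−mL=-1864/1189 → turn -1·90°
n=2: pose=(7,8,W); sL=60/101, sR=60/121; mL=10290/12221, mR=-9690/12221; mL+mR=600/12221 → advance +1; mR−mL=-19980/12221 → turn -1·90°
n=3: pose=(6,8,N); sL=120/313, sR=24/73; mL=12516/22849, mR=-11892/22849; mL+mR=624/22849 → advance +1; mR−mL=-24408/22849 → turn -1·90°

0 15/53 30/97 2250/5141 -4635/10282 8 7 E
1 40/87 24/41 2684/3567 -2908/3567 7 7 S
2 60/101 60/121 10290/12221 -9690/12221 7 8 W
3 120/313 24/73 12516/22849 -11892/22849 6 8 N
final 6 9 E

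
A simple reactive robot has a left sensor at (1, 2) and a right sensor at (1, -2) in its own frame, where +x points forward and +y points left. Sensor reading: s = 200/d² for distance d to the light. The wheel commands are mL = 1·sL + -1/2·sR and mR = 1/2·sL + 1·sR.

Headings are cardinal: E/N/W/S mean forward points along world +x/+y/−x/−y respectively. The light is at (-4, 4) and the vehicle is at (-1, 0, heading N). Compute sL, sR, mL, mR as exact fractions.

left sensor world pos  = (-3, 1); dL² = 10
right sensor world pos = (1, 1); dR² = 34
sL = 200/10 = 20
sR = 200/34 = 100/17
mL = 1·sL + -1/2·sR = 290/17
mR = 1/2·sL + 1·sR = 270/17

20 100/17 290/17 270/17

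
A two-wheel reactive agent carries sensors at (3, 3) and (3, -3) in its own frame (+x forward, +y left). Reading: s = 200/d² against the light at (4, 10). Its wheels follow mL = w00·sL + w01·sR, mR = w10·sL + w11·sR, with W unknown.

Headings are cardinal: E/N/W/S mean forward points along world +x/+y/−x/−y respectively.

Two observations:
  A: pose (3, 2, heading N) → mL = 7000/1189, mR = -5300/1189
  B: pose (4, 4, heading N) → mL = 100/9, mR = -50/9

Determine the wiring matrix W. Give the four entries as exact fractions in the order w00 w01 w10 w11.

1/2 1/2 1/2 -1

obs A: pose=(3,2,N) → sL=200/41, sR=200/29, mL=7000/1189, mR=-5300/1189
obs B: pose=(4,4,N) → sL=100/9, sR=100/9, mL=100/9, mR=-50/9
sensor matrix S = [[200/41, 200/29], [100/9, 100/9]]; det S = -80000/3567
solve [mL_A; mL_B] = S·[w00; w01] and [mR_A; mR_B] = S·[w10; w11]:
  w00 = 1/2, w01 = 1/2, w10 = 1/2, w11 = -1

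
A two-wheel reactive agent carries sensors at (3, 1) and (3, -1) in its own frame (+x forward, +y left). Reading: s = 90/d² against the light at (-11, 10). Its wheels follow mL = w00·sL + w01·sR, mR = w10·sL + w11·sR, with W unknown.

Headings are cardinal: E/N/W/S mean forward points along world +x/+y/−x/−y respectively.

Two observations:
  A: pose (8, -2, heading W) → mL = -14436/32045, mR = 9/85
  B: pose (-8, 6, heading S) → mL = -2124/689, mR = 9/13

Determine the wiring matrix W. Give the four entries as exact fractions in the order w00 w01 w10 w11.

obs A: pose=(8,-2,W) → sL=18/85, sR=90/377, mL=-14436/32045, mR=9/85
obs B: pose=(-8,6,S) → sL=18/13, sR=90/53, mL=-2124/689, mR=9/13
sensor matrix S = [[18/85, 90/377], [18/13, 90/53]]; det S = 128304/4415801
solve [mL_A; mL_B] = S·[w00; w01] and [mR_A; mR_B] = S·[w10; w11]:
  w00 = -1, w01 = -1, w10 = 1/2, w11 = 0

-1 -1 1/2 0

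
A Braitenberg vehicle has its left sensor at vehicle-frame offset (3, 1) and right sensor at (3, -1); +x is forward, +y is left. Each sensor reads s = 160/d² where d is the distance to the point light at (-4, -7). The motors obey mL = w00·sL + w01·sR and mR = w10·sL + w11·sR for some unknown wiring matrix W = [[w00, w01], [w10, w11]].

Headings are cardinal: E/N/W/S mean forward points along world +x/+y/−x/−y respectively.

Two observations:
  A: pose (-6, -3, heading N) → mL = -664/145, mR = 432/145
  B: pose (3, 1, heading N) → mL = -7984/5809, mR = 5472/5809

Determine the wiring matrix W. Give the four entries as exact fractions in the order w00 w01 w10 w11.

-1/2 -1 1/2 1/2

obs A: pose=(-6,-3,N) → sL=80/29, sR=16/5, mL=-664/145, mR=432/145
obs B: pose=(3,1,N) → sL=160/157, sR=32/37, mL=-7984/5809, mR=5472/5809
sensor matrix S = [[80/29, 16/5], [160/157, 32/37]]; det S = -147456/168461
solve [mL_A; mL_B] = S·[w00; w01] and [mR_A; mR_B] = S·[w10; w11]:
  w00 = -1/2, w01 = -1, w10 = 1/2, w11 = 1/2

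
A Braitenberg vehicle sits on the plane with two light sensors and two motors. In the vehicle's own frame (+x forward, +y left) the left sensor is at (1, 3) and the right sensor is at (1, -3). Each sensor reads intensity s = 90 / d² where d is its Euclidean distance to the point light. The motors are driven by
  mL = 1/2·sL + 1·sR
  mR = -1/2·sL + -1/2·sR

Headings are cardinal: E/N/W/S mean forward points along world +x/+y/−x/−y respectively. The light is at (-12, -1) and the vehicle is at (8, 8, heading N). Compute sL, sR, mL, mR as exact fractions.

90/389 90/629 63315/244681 -45810/244681

left sensor world pos  = (5, 9); dL² = 389
right sensor world pos = (11, 9); dR² = 629
sL = 90/389 = 90/389
sR = 90/629 = 90/629
mL = 1/2·sL + 1·sR = 63315/244681
mR = -1/2·sL + -1/2·sR = -45810/244681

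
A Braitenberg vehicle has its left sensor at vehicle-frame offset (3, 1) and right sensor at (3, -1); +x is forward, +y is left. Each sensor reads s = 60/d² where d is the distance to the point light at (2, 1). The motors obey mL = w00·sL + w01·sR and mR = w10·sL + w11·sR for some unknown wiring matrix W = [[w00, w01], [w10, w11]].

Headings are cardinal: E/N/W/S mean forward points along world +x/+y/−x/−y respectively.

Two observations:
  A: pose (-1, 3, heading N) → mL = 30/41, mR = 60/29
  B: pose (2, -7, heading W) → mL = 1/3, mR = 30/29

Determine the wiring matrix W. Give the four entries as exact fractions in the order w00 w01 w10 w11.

1/2 0 0 1

obs A: pose=(-1,3,N) → sL=60/41, sR=60/29, mL=30/41, mR=60/29
obs B: pose=(2,-7,W) → sL=2/3, sR=30/29, mL=1/3, mR=30/29
sensor matrix S = [[60/41, 60/29], [2/3, 30/29]]; det S = 160/1189
solve [mL_A; mL_B] = S·[w00; w01] and [mR_A; mR_B] = S·[w10; w11]:
  w00 = 1/2, w01 = 0, w10 = 0, w11 = 1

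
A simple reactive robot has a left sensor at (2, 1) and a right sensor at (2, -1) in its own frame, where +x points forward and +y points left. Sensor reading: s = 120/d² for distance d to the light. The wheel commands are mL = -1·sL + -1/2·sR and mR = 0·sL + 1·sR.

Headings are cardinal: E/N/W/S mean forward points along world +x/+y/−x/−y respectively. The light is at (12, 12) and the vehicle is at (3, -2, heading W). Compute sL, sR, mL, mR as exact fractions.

left sensor world pos  = (1, -3); dL² = 346
right sensor world pos = (1, -1); dR² = 290
sL = 120/346 = 60/173
sR = 120/290 = 12/29
mL = -1·sL + -1/2·sR = -2778/5017
mR = 0·sL + 1·sR = 12/29

60/173 12/29 -2778/5017 12/29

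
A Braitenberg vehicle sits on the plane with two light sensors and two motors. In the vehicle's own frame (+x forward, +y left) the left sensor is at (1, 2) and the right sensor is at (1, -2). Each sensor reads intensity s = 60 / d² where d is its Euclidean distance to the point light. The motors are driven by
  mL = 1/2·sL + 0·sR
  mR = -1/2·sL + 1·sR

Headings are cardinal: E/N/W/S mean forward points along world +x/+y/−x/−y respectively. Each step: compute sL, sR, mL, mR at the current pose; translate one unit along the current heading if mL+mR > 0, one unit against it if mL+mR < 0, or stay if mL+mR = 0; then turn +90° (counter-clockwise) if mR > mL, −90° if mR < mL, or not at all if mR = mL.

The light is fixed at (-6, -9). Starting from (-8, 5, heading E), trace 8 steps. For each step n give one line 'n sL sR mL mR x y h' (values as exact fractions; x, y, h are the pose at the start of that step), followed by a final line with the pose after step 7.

n=0: pose=(-8,5,E); sL=60/257, sR=12/29; mL=30/257, mR=2214/7453; mL+mR=12/29 → advance +1; mR−mL=1344/7453 → turn +1·90°
n=1: pose=(-7,5,N); sL=10/39, sR=30/113; mL=5/39, mR=605/4407; mL+mR=30/113 → advance +1; mR−mL=40/4407 → turn +1·90°
n=2: pose=(-7,6,W); sL=60/173, sR=60/293; mL=30/173, mR=1590/50689; mL+mR=60/293 → advance +1; mR−mL=-7200/50689 → turn -1·90°
n=3: pose=(-8,6,N); sL=15/68, sR=15/64; mL=15/136, mR=135/1088; mL+mR=15/64 → advance +1; mR−mL=15/1088 → turn +1·90°
n=4: pose=(-8,7,W); sL=12/41, sR=20/111; mL=6/41, mR=154/4551; mL+mR=20/111 → advance +1; mR−mL=-512/4551 → turn -1·90°
n=5: pose=(-9,7,N); sL=30/157, sR=6/29; mL=15/157, mR=507/4553; mL+mR=6/29 → advance +1; mR−mL=72/4553 → turn +1·90°
n=6: pose=(-9,8,W); sL=60/241, sR=60/377; mL=30/241, mR=3150/90857; mL+mR=60/377 → advance +1; mR−mL=-8160/90857 → turn -1·90°
n=7: pose=(-10,8,N); sL=1/6, sR=15/82; mL=1/12, mR=49/492; mL+mR=15/82 → advance +1; mR−mL=2/123 → turn +1·90°

0 60/257 12/29 30/257 2214/7453 -8 5 E
1 10/39 30/113 5/39 605/4407 -7 5 N
2 60/173 60/293 30/173 1590/50689 -7 6 W
3 15/68 15/64 15/136 135/1088 -8 6 N
4 12/41 20/111 6/41 154/4551 -8 7 W
5 30/157 6/29 15/157 507/4553 -9 7 N
6 60/241 60/377 30/241 3150/90857 -9 8 W
7 1/6 15/82 1/12 49/492 -10 8 N
final -10 9 W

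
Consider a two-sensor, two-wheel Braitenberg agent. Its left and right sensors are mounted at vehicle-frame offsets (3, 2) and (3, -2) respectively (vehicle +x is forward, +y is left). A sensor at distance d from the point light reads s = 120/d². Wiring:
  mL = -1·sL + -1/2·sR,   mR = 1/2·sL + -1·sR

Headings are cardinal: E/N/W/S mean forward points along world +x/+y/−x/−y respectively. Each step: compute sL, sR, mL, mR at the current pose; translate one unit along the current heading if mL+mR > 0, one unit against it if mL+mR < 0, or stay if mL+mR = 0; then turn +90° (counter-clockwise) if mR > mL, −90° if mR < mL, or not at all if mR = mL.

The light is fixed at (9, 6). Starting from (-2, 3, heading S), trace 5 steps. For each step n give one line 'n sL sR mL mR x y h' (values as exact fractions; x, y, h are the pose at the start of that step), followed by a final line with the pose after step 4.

n=0: pose=(-2,3,S); sL=40/39, sR=24/41; mL=-2108/1599, mR=-116/1599; mL+mR=-2224/1599 → advance -1; mR−mL=664/533 → turn +1·90°
n=1: pose=(-2,4,E); sL=15/8, sR=3/2; mL=-21/8, mR=-9/16; mL+mR=-51/16 → advance -1; mR−mL=33/16 → turn +1·90°
n=2: pose=(-3,4,N); sL=120/197, sR=120/101; mL=-23940/19897, mR=-17580/19897; mL+mR=-41520/19897 → advance -1; mR−mL=6360/19897 → turn +1·90°
n=3: pose=(-3,3,W); sL=12/25, sR=60/113; mL=-2106/2825, mR=-822/2825; mL+mR=-2928/2825 → advance -1; mR−mL=1284/2825 → turn +1·90°
n=4: pose=(-2,3,S); sL=40/39, sR=24/41; mL=-2108/1599, mR=-116/1599; mL+mR=-2224/1599 → advance -1; mR−mL=664/533 → turn +1·90°

0 40/39 24/41 -2108/1599 -116/1599 -2 3 S
1 15/8 3/2 -21/8 -9/16 -2 4 E
2 120/197 120/101 -23940/19897 -17580/19897 -3 4 N
3 12/25 60/113 -2106/2825 -822/2825 -3 3 W
4 40/39 24/41 -2108/1599 -116/1599 -2 3 S
final -2 4 E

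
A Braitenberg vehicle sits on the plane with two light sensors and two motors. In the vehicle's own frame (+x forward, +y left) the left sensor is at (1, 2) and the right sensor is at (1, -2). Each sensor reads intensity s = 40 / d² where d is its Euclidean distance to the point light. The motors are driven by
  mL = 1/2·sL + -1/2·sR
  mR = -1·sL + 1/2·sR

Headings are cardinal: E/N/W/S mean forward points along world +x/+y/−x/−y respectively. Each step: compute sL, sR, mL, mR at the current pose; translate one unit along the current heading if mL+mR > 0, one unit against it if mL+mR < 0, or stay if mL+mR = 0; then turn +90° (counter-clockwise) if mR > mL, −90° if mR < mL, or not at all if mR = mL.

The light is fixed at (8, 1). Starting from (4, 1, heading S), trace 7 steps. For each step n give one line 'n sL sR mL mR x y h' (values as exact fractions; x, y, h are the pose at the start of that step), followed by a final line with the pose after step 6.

n=0: pose=(4,1,S); sL=8, sR=40/37; mL=128/37, mR=-276/37; mL+mR=-4 → advance -1; mR−mL=-404/37 → turn -1·90°
n=1: pose=(4,2,W); sL=20/13, sR=20/17; mL=40/221, mR=-210/221; mL+mR=-10/13 → advance -1; mR−mL=-250/221 → turn -1·90°
n=2: pose=(5,2,N); sL=40/29, sR=8; mL=-96/29, mR=76/29; mL+mR=-20/29 → advance -1; mR−mL=172/29 → turn +1·90°
n=3: pose=(5,1,W); sL=2, sR=2; mL=0, mR=-1; mL+mR=-1 → advance -1; mR−mL=-1 → turn -1·90°
n=4: pose=(6,1,N); sL=40/17, sR=40; mL=-320/17, mR=300/17; mL+mR=-20/17 → advance -1; mR−mL=620/17 → turn +1·90°
n=5: pose=(6,0,W); sL=20/9, sR=4; mL=-8/9, mR=-2/9; mL+mR=-10/9 → advance -1; mR−mL=2/3 → turn +1·90°
n=6: pose=(7,0,S); sL=8, sR=40/13; mL=32/13, mR=-84/13; mL+mR=-4 → advance -1; mR−mL=-116/13 → turn -1·90°

0 8 40/37 128/37 -276/37 4 1 S
1 20/13 20/17 40/221 -210/221 4 2 W
2 40/29 8 -96/29 76/29 5 2 N
3 2 2 0 -1 5 1 W
4 40/17 40 -320/17 300/17 6 1 N
5 20/9 4 -8/9 -2/9 6 0 W
6 8 40/13 32/13 -84/13 7 0 S
final 7 1 W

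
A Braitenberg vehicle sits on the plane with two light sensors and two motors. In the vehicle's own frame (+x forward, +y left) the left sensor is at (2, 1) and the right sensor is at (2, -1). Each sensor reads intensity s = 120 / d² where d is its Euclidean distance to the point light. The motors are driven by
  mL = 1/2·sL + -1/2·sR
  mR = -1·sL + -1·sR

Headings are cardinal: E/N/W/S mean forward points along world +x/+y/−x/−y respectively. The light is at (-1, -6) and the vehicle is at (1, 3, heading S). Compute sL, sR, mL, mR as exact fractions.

left sensor world pos  = (2, 1); dL² = 58
right sensor world pos = (0, 1); dR² = 50
sL = 120/58 = 60/29
sR = 120/50 = 12/5
mL = 1/2·sL + -1/2·sR = -24/145
mR = -1·sL + -1·sR = -648/145

60/29 12/5 -24/145 -648/145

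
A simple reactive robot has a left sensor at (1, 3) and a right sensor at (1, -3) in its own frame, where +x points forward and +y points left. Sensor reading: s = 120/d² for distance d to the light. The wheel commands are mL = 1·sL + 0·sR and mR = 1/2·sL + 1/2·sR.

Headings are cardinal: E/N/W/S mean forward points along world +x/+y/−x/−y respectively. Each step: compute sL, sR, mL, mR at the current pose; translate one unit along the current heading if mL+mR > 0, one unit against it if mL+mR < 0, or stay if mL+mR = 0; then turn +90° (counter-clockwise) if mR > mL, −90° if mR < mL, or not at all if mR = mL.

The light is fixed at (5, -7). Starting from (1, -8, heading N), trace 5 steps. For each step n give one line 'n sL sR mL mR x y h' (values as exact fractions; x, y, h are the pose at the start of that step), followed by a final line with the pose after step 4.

n=0: pose=(1,-8,N); sL=120/49, sR=120; mL=120/49, mR=3000/49; mL+mR=3120/49 → advance +1; mR−mL=2880/49 → turn +1·90°
n=1: pose=(1,-7,W); sL=60/17, sR=60/17; mL=60/17, mR=60/17; mL+mR=120/17 → advance +1; mR−mL=0 → turn +0·90°
n=2: pose=(0,-7,W); sL=8/3, sR=8/3; mL=8/3, mR=8/3; mL+mR=16/3 → advance +1; mR−mL=0 → turn +0·90°
n=3: pose=(-1,-7,W); sL=60/29, sR=60/29; mL=60/29, mR=60/29; mL+mR=120/29 → advance +1; mR−mL=0 → turn +0·90°
n=4: pose=(-2,-7,W); sL=120/73, sR=120/73; mL=120/73, mR=120/73; mL+mR=240/73 → advance +1; mR−mL=0 → turn +0·90°

0 120/49 120 120/49 3000/49 1 -8 N
1 60/17 60/17 60/17 60/17 1 -7 W
2 8/3 8/3 8/3 8/3 0 -7 W
3 60/29 60/29 60/29 60/29 -1 -7 W
4 120/73 120/73 120/73 120/73 -2 -7 W
final -3 -7 W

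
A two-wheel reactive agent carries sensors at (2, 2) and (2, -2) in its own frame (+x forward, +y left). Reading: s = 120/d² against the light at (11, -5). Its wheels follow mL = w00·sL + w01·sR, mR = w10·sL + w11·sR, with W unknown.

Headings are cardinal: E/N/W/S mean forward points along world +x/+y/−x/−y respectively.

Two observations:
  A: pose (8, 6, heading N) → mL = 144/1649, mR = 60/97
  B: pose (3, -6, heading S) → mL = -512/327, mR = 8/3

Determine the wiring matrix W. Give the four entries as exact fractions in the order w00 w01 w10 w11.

-1 1 1 0

obs A: pose=(8,6,N) → sL=60/97, sR=12/17, mL=144/1649, mR=60/97
obs B: pose=(3,-6,S) → sL=8/3, sR=120/109, mL=-512/327, mR=8/3
sensor matrix S = [[60/97, 12/17], [8/3, 120/109]]; det S = -215936/179741
solve [mL_A; mL_B] = S·[w00; w01] and [mR_A; mR_B] = S·[w10; w11]:
  w00 = -1, w01 = 1, w10 = 1, w11 = 0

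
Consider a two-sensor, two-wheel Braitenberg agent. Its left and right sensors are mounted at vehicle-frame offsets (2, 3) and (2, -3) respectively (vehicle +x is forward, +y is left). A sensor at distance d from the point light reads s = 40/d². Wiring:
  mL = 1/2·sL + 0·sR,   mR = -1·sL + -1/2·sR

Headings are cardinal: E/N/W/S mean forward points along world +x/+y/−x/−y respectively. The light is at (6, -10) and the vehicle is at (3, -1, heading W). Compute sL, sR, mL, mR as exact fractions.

left sensor world pos  = (1, -4); dL² = 61
right sensor world pos = (1, 2); dR² = 169
sL = 40/61 = 40/61
sR = 40/169 = 40/169
mL = 1/2·sL + 0·sR = 20/61
mR = -1·sL + -1/2·sR = -7980/10309

40/61 40/169 20/61 -7980/10309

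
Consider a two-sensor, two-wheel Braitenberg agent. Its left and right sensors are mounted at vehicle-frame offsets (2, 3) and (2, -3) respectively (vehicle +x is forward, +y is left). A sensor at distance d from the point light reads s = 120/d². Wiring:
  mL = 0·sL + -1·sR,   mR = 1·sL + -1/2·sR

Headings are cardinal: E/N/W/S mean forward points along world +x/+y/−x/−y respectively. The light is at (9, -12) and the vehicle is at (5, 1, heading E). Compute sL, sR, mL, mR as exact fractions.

left sensor world pos  = (7, 4); dL² = 260
right sensor world pos = (7, -2); dR² = 104
sL = 120/260 = 6/13
sR = 120/104 = 15/13
mL = 0·sL + -1·sR = -15/13
mR = 1·sL + -1/2·sR = -3/26

6/13 15/13 -15/13 -3/26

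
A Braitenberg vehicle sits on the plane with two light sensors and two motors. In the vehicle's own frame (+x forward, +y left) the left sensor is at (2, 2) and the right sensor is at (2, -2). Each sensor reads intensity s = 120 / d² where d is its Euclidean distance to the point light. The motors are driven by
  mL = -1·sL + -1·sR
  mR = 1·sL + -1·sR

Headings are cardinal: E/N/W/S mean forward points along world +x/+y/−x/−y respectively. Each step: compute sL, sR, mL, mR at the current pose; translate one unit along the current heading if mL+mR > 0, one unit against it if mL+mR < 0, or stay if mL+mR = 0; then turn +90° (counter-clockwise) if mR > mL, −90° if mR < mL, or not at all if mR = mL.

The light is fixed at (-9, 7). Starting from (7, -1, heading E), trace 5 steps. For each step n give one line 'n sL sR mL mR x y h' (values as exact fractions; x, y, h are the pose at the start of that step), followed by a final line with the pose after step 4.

0 1/3 15/53 -98/159 8/159 7 -1 E
1 24/41 24/65 -2544/2665 576/2665 6 -1 N
2 12/29 60/109 -3048/3161 -432/3161 6 -2 W
3 24/89 120/317 -18288/28213 -3072/28213 7 -2 S
4 1/3 15/53 -98/159 8/159 7 -1 E
final 6 -1 N

n=0: pose=(7,-1,E); sL=1/3, sR=15/53; mL=-98/159, mR=8/159; mL+mR=-30/53 → advance -1; mR−mL=2/3 → turn +1·90°
n=1: pose=(6,-1,N); sL=24/41, sR=24/65; mL=-2544/2665, mR=576/2665; mL+mR=-48/65 → advance -1; mR−mL=48/41 → turn +1·90°
n=2: pose=(6,-2,W); sL=12/29, sR=60/109; mL=-3048/3161, mR=-432/3161; mL+mR=-120/109 → advance -1; mR−mL=24/29 → turn +1·90°
n=3: pose=(7,-2,S); sL=24/89, sR=120/317; mL=-18288/28213, mR=-3072/28213; mL+mR=-240/317 → advance -1; mR−mL=48/89 → turn +1·90°
n=4: pose=(7,-1,E); sL=1/3, sR=15/53; mL=-98/159, mR=8/159; mL+mR=-30/53 → advance -1; mR−mL=2/3 → turn +1·90°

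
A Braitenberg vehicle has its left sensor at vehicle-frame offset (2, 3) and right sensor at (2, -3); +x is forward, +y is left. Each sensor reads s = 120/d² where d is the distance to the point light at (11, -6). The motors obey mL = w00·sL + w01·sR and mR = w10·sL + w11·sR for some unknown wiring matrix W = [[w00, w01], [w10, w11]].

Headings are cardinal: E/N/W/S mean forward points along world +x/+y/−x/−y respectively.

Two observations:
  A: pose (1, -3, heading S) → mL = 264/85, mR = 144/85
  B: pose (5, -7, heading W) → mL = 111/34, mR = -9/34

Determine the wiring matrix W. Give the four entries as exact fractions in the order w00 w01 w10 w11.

1 1 1 -1

obs A: pose=(1,-3,S) → sL=12/5, sR=12/17, mL=264/85, mR=144/85
obs B: pose=(5,-7,W) → sL=3/2, sR=30/17, mL=111/34, mR=-9/34
sensor matrix S = [[12/5, 12/17], [3/2, 30/17]]; det S = 54/17
solve [mL_A; mL_B] = S·[w00; w01] and [mR_A; mR_B] = S·[w10; w11]:
  w00 = 1, w01 = 1, w10 = 1, w11 = -1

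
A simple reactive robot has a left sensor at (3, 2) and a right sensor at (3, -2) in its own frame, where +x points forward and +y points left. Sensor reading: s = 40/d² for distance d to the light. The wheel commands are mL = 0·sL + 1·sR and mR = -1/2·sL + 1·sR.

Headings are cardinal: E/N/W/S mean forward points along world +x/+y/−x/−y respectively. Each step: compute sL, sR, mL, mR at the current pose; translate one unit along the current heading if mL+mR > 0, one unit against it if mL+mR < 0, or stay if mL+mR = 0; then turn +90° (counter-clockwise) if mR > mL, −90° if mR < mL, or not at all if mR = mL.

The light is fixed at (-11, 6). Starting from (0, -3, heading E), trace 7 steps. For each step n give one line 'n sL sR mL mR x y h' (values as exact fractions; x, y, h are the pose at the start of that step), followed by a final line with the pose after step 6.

0 8/49 40/317 40/317 692/15533 0 -3 E
1 2/17 10/61 10/61 109/1037 1 -3 S
2 8/45 8/29 8/29 244/1305 1 -4 W
3 4/13 20/109 20/109 42/1417 0 -4 N
4 8/49 40/317 40/317 692/15533 0 -3 E
5 2/17 10/61 10/61 109/1037 1 -3 S
6 8/45 8/29 8/29 244/1305 1 -4 W
final 0 -4 N

n=0: pose=(0,-3,E); sL=8/49, sR=40/317; mL=40/317, mR=692/15533; mL+mR=2652/15533 → advance +1; mR−mL=-4/49 → turn -1·90°
n=1: pose=(1,-3,S); sL=2/17, sR=10/61; mL=10/61, mR=109/1037; mL+mR=279/1037 → advance +1; mR−mL=-1/17 → turn -1·90°
n=2: pose=(1,-4,W); sL=8/45, sR=8/29; mL=8/29, mR=244/1305; mL+mR=604/1305 → advance +1; mR−mL=-4/45 → turn -1·90°
n=3: pose=(0,-4,N); sL=4/13, sR=20/109; mL=20/109, mR=42/1417; mL+mR=302/1417 → advance +1; mR−mL=-2/13 → turn -1·90°
n=4: pose=(0,-3,E); sL=8/49, sR=40/317; mL=40/317, mR=692/15533; mL+mR=2652/15533 → advance +1; mR−mL=-4/49 → turn -1·90°
n=5: pose=(1,-3,S); sL=2/17, sR=10/61; mL=10/61, mR=109/1037; mL+mR=279/1037 → advance +1; mR−mL=-1/17 → turn -1·90°
n=6: pose=(1,-4,W); sL=8/45, sR=8/29; mL=8/29, mR=244/1305; mL+mR=604/1305 → advance +1; mR−mL=-4/45 → turn -1·90°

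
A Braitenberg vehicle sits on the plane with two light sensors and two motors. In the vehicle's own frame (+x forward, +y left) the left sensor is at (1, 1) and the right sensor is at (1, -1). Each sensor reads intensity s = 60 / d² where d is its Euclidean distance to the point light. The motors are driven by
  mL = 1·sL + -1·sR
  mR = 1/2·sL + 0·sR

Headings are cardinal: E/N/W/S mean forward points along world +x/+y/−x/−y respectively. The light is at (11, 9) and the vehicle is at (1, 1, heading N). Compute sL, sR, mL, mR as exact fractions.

6/17 6/13 -24/221 3/17

left sensor world pos  = (0, 2); dL² = 170
right sensor world pos = (2, 2); dR² = 130
sL = 60/170 = 6/17
sR = 60/130 = 6/13
mL = 1·sL + -1·sR = -24/221
mR = 1/2·sL + 0·sR = 3/17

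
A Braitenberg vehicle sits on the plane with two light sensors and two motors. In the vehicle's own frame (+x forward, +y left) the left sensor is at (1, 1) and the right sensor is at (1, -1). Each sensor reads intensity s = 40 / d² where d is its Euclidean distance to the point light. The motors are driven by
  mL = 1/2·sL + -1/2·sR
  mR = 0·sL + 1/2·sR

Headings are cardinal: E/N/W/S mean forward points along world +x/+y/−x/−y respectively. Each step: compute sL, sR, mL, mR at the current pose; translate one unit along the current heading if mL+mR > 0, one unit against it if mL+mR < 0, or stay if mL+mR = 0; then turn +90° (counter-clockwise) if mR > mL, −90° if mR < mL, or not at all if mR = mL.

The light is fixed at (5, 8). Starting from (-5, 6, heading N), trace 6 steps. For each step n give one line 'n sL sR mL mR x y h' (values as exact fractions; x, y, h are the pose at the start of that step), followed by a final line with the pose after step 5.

n=0: pose=(-5,6,N); sL=20/61, sR=20/41; mL=-200/2501, mR=10/41; mL+mR=10/61 → advance +1; mR−mL=810/2501 → turn +1·90°
n=1: pose=(-5,7,W); sL=8/25, sR=40/121; mL=-16/3025, mR=20/121; mL+mR=4/25 → advance +1; mR−mL=516/3025 → turn +1·90°
n=2: pose=(-6,7,S); sL=5/13, sR=10/37; mL=55/962, mR=5/37; mL+mR=5/26 → advance +1; mR−mL=75/962 → turn +1·90°
n=3: pose=(-6,6,E); sL=40/101, sR=40/109; mL=160/11009, mR=20/109; mL+mR=20/101 → advance +1; mR−mL=1860/11009 → turn +1·90°
n=4: pose=(-5,6,N); sL=20/61, sR=20/41; mL=-200/2501, mR=10/41; mL+mR=10/61 → advance +1; mR−mL=810/2501 → turn +1·90°
n=5: pose=(-5,7,W); sL=8/25, sR=40/121; mL=-16/3025, mR=20/121; mL+mR=4/25 → advance +1; mR−mL=516/3025 → turn +1·90°

0 20/61 20/41 -200/2501 10/41 -5 6 N
1 8/25 40/121 -16/3025 20/121 -5 7 W
2 5/13 10/37 55/962 5/37 -6 7 S
3 40/101 40/109 160/11009 20/109 -6 6 E
4 20/61 20/41 -200/2501 10/41 -5 6 N
5 8/25 40/121 -16/3025 20/121 -5 7 W
final -6 7 S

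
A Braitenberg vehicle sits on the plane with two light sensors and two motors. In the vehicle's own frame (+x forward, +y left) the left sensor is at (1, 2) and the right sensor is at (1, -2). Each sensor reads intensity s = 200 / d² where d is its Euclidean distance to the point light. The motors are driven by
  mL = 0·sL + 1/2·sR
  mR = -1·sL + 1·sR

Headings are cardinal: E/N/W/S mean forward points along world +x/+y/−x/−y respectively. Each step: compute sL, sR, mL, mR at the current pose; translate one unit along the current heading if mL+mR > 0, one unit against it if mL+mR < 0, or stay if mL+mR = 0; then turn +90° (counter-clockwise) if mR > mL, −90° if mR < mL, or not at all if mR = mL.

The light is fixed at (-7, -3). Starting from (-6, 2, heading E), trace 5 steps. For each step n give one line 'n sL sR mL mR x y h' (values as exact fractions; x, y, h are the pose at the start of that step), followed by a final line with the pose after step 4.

n=0: pose=(-6,2,E); sL=200/53, sR=200/13; mL=100/13, mR=8000/689; mL+mR=13300/689 → advance +1; mR−mL=2700/689 → turn +1·90°
n=1: pose=(-5,2,N); sL=50/9, sR=50/13; mL=25/13, mR=-200/117; mL+mR=25/117 → advance +1; mR−mL=-425/117 → turn -1·90°
n=2: pose=(-5,3,E); sL=200/73, sR=8; mL=4, mR=384/73; mL+mR=676/73 → advance +1; mR−mL=92/73 → turn +1·90°
n=3: pose=(-4,3,N); sL=4, sR=100/37; mL=50/37, mR=-48/37; mL+mR=2/37 → advance +1; mR−mL=-98/37 → turn -1·90°
n=4: pose=(-4,4,E); sL=200/97, sR=200/41; mL=100/41, mR=11200/3977; mL+mR=20900/3977 → advance +1; mR−mL=1500/3977 → turn +1·90°

0 200/53 200/13 100/13 8000/689 -6 2 E
1 50/9 50/13 25/13 -200/117 -5 2 N
2 200/73 8 4 384/73 -5 3 E
3 4 100/37 50/37 -48/37 -4 3 N
4 200/97 200/41 100/41 11200/3977 -4 4 E
final -3 4 N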